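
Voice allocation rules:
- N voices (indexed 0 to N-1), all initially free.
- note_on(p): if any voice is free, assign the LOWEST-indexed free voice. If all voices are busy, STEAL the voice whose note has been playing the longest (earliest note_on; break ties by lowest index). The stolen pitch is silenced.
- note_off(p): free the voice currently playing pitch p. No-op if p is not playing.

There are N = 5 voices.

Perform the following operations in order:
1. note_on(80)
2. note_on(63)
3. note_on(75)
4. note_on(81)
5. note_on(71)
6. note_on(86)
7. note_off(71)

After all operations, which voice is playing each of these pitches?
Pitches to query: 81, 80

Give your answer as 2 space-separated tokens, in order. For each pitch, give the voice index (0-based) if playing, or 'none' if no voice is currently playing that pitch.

Answer: 3 none

Derivation:
Op 1: note_on(80): voice 0 is free -> assigned | voices=[80 - - - -]
Op 2: note_on(63): voice 1 is free -> assigned | voices=[80 63 - - -]
Op 3: note_on(75): voice 2 is free -> assigned | voices=[80 63 75 - -]
Op 4: note_on(81): voice 3 is free -> assigned | voices=[80 63 75 81 -]
Op 5: note_on(71): voice 4 is free -> assigned | voices=[80 63 75 81 71]
Op 6: note_on(86): all voices busy, STEAL voice 0 (pitch 80, oldest) -> assign | voices=[86 63 75 81 71]
Op 7: note_off(71): free voice 4 | voices=[86 63 75 81 -]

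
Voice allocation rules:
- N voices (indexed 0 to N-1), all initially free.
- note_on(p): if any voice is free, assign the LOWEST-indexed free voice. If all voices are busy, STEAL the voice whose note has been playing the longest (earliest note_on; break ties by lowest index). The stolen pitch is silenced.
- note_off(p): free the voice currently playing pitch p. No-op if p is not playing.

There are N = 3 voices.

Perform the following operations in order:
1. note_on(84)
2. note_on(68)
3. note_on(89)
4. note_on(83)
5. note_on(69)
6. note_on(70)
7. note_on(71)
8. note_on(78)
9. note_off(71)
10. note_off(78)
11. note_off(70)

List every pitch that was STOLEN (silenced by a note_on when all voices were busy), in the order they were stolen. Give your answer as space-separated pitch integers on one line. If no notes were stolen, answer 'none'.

Op 1: note_on(84): voice 0 is free -> assigned | voices=[84 - -]
Op 2: note_on(68): voice 1 is free -> assigned | voices=[84 68 -]
Op 3: note_on(89): voice 2 is free -> assigned | voices=[84 68 89]
Op 4: note_on(83): all voices busy, STEAL voice 0 (pitch 84, oldest) -> assign | voices=[83 68 89]
Op 5: note_on(69): all voices busy, STEAL voice 1 (pitch 68, oldest) -> assign | voices=[83 69 89]
Op 6: note_on(70): all voices busy, STEAL voice 2 (pitch 89, oldest) -> assign | voices=[83 69 70]
Op 7: note_on(71): all voices busy, STEAL voice 0 (pitch 83, oldest) -> assign | voices=[71 69 70]
Op 8: note_on(78): all voices busy, STEAL voice 1 (pitch 69, oldest) -> assign | voices=[71 78 70]
Op 9: note_off(71): free voice 0 | voices=[- 78 70]
Op 10: note_off(78): free voice 1 | voices=[- - 70]
Op 11: note_off(70): free voice 2 | voices=[- - -]

Answer: 84 68 89 83 69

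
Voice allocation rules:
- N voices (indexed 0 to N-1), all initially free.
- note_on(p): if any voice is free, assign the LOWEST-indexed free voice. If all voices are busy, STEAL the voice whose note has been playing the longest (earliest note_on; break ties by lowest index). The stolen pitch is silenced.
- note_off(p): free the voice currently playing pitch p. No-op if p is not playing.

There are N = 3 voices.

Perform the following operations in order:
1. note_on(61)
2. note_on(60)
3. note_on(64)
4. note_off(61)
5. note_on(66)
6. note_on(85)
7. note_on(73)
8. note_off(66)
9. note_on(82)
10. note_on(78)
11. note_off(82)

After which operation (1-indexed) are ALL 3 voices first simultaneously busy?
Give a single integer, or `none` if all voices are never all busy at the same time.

Answer: 3

Derivation:
Op 1: note_on(61): voice 0 is free -> assigned | voices=[61 - -]
Op 2: note_on(60): voice 1 is free -> assigned | voices=[61 60 -]
Op 3: note_on(64): voice 2 is free -> assigned | voices=[61 60 64]
Op 4: note_off(61): free voice 0 | voices=[- 60 64]
Op 5: note_on(66): voice 0 is free -> assigned | voices=[66 60 64]
Op 6: note_on(85): all voices busy, STEAL voice 1 (pitch 60, oldest) -> assign | voices=[66 85 64]
Op 7: note_on(73): all voices busy, STEAL voice 2 (pitch 64, oldest) -> assign | voices=[66 85 73]
Op 8: note_off(66): free voice 0 | voices=[- 85 73]
Op 9: note_on(82): voice 0 is free -> assigned | voices=[82 85 73]
Op 10: note_on(78): all voices busy, STEAL voice 1 (pitch 85, oldest) -> assign | voices=[82 78 73]
Op 11: note_off(82): free voice 0 | voices=[- 78 73]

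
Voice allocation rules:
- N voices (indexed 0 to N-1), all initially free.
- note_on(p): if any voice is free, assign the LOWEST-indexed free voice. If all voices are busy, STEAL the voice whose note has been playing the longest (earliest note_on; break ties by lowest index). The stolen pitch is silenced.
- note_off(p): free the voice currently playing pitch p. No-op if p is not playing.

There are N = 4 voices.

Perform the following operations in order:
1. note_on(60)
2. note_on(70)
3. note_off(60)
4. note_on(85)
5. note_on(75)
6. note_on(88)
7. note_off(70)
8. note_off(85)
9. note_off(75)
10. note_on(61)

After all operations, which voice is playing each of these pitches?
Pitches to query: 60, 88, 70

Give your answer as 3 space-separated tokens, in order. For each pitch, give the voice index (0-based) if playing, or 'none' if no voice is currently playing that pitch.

Answer: none 3 none

Derivation:
Op 1: note_on(60): voice 0 is free -> assigned | voices=[60 - - -]
Op 2: note_on(70): voice 1 is free -> assigned | voices=[60 70 - -]
Op 3: note_off(60): free voice 0 | voices=[- 70 - -]
Op 4: note_on(85): voice 0 is free -> assigned | voices=[85 70 - -]
Op 5: note_on(75): voice 2 is free -> assigned | voices=[85 70 75 -]
Op 6: note_on(88): voice 3 is free -> assigned | voices=[85 70 75 88]
Op 7: note_off(70): free voice 1 | voices=[85 - 75 88]
Op 8: note_off(85): free voice 0 | voices=[- - 75 88]
Op 9: note_off(75): free voice 2 | voices=[- - - 88]
Op 10: note_on(61): voice 0 is free -> assigned | voices=[61 - - 88]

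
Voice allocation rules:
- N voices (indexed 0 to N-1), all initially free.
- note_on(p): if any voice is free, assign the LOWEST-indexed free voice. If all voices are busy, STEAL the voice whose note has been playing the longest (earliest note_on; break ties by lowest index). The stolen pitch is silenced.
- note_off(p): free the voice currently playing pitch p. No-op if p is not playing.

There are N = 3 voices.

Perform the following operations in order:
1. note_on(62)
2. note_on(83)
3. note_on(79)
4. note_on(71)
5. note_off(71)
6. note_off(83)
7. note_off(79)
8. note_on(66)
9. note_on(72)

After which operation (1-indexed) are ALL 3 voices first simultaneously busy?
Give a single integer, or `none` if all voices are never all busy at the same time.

Answer: 3

Derivation:
Op 1: note_on(62): voice 0 is free -> assigned | voices=[62 - -]
Op 2: note_on(83): voice 1 is free -> assigned | voices=[62 83 -]
Op 3: note_on(79): voice 2 is free -> assigned | voices=[62 83 79]
Op 4: note_on(71): all voices busy, STEAL voice 0 (pitch 62, oldest) -> assign | voices=[71 83 79]
Op 5: note_off(71): free voice 0 | voices=[- 83 79]
Op 6: note_off(83): free voice 1 | voices=[- - 79]
Op 7: note_off(79): free voice 2 | voices=[- - -]
Op 8: note_on(66): voice 0 is free -> assigned | voices=[66 - -]
Op 9: note_on(72): voice 1 is free -> assigned | voices=[66 72 -]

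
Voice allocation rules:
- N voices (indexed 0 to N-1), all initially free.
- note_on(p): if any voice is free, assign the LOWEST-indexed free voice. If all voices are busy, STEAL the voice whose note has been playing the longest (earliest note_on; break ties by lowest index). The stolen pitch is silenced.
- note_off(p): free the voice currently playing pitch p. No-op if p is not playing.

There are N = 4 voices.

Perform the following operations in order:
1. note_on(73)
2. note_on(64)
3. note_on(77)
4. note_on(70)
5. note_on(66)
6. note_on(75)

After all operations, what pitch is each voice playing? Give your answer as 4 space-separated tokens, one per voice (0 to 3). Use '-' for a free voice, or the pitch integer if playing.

Op 1: note_on(73): voice 0 is free -> assigned | voices=[73 - - -]
Op 2: note_on(64): voice 1 is free -> assigned | voices=[73 64 - -]
Op 3: note_on(77): voice 2 is free -> assigned | voices=[73 64 77 -]
Op 4: note_on(70): voice 3 is free -> assigned | voices=[73 64 77 70]
Op 5: note_on(66): all voices busy, STEAL voice 0 (pitch 73, oldest) -> assign | voices=[66 64 77 70]
Op 6: note_on(75): all voices busy, STEAL voice 1 (pitch 64, oldest) -> assign | voices=[66 75 77 70]

Answer: 66 75 77 70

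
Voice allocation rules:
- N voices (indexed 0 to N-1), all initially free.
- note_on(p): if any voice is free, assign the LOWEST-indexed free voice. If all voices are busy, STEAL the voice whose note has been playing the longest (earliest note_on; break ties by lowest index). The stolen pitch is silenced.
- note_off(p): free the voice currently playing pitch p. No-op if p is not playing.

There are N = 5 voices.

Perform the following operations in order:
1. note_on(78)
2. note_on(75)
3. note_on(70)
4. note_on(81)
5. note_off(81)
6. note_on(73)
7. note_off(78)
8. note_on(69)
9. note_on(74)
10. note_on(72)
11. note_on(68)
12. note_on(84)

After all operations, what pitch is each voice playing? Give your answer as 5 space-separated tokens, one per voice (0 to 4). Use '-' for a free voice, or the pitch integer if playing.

Answer: 69 72 68 84 74

Derivation:
Op 1: note_on(78): voice 0 is free -> assigned | voices=[78 - - - -]
Op 2: note_on(75): voice 1 is free -> assigned | voices=[78 75 - - -]
Op 3: note_on(70): voice 2 is free -> assigned | voices=[78 75 70 - -]
Op 4: note_on(81): voice 3 is free -> assigned | voices=[78 75 70 81 -]
Op 5: note_off(81): free voice 3 | voices=[78 75 70 - -]
Op 6: note_on(73): voice 3 is free -> assigned | voices=[78 75 70 73 -]
Op 7: note_off(78): free voice 0 | voices=[- 75 70 73 -]
Op 8: note_on(69): voice 0 is free -> assigned | voices=[69 75 70 73 -]
Op 9: note_on(74): voice 4 is free -> assigned | voices=[69 75 70 73 74]
Op 10: note_on(72): all voices busy, STEAL voice 1 (pitch 75, oldest) -> assign | voices=[69 72 70 73 74]
Op 11: note_on(68): all voices busy, STEAL voice 2 (pitch 70, oldest) -> assign | voices=[69 72 68 73 74]
Op 12: note_on(84): all voices busy, STEAL voice 3 (pitch 73, oldest) -> assign | voices=[69 72 68 84 74]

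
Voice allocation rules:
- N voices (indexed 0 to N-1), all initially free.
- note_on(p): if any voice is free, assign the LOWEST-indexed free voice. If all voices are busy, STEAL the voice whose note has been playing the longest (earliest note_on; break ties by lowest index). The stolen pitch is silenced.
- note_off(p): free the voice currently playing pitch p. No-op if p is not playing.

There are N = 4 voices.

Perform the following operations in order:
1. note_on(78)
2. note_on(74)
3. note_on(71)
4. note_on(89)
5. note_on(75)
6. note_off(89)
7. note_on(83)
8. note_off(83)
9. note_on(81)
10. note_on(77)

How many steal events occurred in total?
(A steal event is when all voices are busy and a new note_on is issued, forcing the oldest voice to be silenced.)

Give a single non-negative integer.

Answer: 2

Derivation:
Op 1: note_on(78): voice 0 is free -> assigned | voices=[78 - - -]
Op 2: note_on(74): voice 1 is free -> assigned | voices=[78 74 - -]
Op 3: note_on(71): voice 2 is free -> assigned | voices=[78 74 71 -]
Op 4: note_on(89): voice 3 is free -> assigned | voices=[78 74 71 89]
Op 5: note_on(75): all voices busy, STEAL voice 0 (pitch 78, oldest) -> assign | voices=[75 74 71 89]
Op 6: note_off(89): free voice 3 | voices=[75 74 71 -]
Op 7: note_on(83): voice 3 is free -> assigned | voices=[75 74 71 83]
Op 8: note_off(83): free voice 3 | voices=[75 74 71 -]
Op 9: note_on(81): voice 3 is free -> assigned | voices=[75 74 71 81]
Op 10: note_on(77): all voices busy, STEAL voice 1 (pitch 74, oldest) -> assign | voices=[75 77 71 81]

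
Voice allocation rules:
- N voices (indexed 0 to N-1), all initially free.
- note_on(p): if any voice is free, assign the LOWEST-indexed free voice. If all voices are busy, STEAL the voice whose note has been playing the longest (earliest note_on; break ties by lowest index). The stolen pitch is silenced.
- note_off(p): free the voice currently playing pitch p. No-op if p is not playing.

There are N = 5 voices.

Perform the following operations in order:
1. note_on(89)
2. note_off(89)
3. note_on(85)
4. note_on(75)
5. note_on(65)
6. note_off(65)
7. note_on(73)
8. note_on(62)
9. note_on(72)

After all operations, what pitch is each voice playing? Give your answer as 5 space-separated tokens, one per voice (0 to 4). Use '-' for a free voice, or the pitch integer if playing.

Answer: 85 75 73 62 72

Derivation:
Op 1: note_on(89): voice 0 is free -> assigned | voices=[89 - - - -]
Op 2: note_off(89): free voice 0 | voices=[- - - - -]
Op 3: note_on(85): voice 0 is free -> assigned | voices=[85 - - - -]
Op 4: note_on(75): voice 1 is free -> assigned | voices=[85 75 - - -]
Op 5: note_on(65): voice 2 is free -> assigned | voices=[85 75 65 - -]
Op 6: note_off(65): free voice 2 | voices=[85 75 - - -]
Op 7: note_on(73): voice 2 is free -> assigned | voices=[85 75 73 - -]
Op 8: note_on(62): voice 3 is free -> assigned | voices=[85 75 73 62 -]
Op 9: note_on(72): voice 4 is free -> assigned | voices=[85 75 73 62 72]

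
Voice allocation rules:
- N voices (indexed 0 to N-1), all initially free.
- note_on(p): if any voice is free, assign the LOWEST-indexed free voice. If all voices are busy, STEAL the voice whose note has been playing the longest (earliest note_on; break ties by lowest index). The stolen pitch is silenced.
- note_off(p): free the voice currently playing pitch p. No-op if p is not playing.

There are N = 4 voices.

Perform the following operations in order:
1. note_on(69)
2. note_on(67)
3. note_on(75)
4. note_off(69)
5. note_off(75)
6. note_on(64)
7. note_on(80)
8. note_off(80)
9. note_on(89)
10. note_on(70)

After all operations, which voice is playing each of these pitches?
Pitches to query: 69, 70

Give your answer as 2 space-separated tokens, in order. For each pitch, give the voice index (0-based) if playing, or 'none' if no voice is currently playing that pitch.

Op 1: note_on(69): voice 0 is free -> assigned | voices=[69 - - -]
Op 2: note_on(67): voice 1 is free -> assigned | voices=[69 67 - -]
Op 3: note_on(75): voice 2 is free -> assigned | voices=[69 67 75 -]
Op 4: note_off(69): free voice 0 | voices=[- 67 75 -]
Op 5: note_off(75): free voice 2 | voices=[- 67 - -]
Op 6: note_on(64): voice 0 is free -> assigned | voices=[64 67 - -]
Op 7: note_on(80): voice 2 is free -> assigned | voices=[64 67 80 -]
Op 8: note_off(80): free voice 2 | voices=[64 67 - -]
Op 9: note_on(89): voice 2 is free -> assigned | voices=[64 67 89 -]
Op 10: note_on(70): voice 3 is free -> assigned | voices=[64 67 89 70]

Answer: none 3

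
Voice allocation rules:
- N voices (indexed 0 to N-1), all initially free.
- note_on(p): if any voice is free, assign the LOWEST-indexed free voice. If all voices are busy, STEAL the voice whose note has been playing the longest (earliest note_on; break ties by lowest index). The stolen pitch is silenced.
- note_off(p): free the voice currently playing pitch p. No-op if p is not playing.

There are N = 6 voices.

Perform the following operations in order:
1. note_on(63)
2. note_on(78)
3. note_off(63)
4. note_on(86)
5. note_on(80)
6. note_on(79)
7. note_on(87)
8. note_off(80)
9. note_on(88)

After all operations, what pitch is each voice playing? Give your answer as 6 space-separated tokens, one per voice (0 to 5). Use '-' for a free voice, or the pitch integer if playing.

Answer: 86 78 88 79 87 -

Derivation:
Op 1: note_on(63): voice 0 is free -> assigned | voices=[63 - - - - -]
Op 2: note_on(78): voice 1 is free -> assigned | voices=[63 78 - - - -]
Op 3: note_off(63): free voice 0 | voices=[- 78 - - - -]
Op 4: note_on(86): voice 0 is free -> assigned | voices=[86 78 - - - -]
Op 5: note_on(80): voice 2 is free -> assigned | voices=[86 78 80 - - -]
Op 6: note_on(79): voice 3 is free -> assigned | voices=[86 78 80 79 - -]
Op 7: note_on(87): voice 4 is free -> assigned | voices=[86 78 80 79 87 -]
Op 8: note_off(80): free voice 2 | voices=[86 78 - 79 87 -]
Op 9: note_on(88): voice 2 is free -> assigned | voices=[86 78 88 79 87 -]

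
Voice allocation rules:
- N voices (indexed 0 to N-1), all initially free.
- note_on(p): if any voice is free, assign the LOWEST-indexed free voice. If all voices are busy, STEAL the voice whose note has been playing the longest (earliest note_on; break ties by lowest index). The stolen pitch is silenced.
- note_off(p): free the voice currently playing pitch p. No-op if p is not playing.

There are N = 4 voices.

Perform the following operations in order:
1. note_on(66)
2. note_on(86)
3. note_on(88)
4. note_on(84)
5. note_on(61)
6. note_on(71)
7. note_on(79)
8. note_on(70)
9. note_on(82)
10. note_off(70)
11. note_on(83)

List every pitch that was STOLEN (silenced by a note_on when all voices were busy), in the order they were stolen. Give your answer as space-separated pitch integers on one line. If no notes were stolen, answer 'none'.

Op 1: note_on(66): voice 0 is free -> assigned | voices=[66 - - -]
Op 2: note_on(86): voice 1 is free -> assigned | voices=[66 86 - -]
Op 3: note_on(88): voice 2 is free -> assigned | voices=[66 86 88 -]
Op 4: note_on(84): voice 3 is free -> assigned | voices=[66 86 88 84]
Op 5: note_on(61): all voices busy, STEAL voice 0 (pitch 66, oldest) -> assign | voices=[61 86 88 84]
Op 6: note_on(71): all voices busy, STEAL voice 1 (pitch 86, oldest) -> assign | voices=[61 71 88 84]
Op 7: note_on(79): all voices busy, STEAL voice 2 (pitch 88, oldest) -> assign | voices=[61 71 79 84]
Op 8: note_on(70): all voices busy, STEAL voice 3 (pitch 84, oldest) -> assign | voices=[61 71 79 70]
Op 9: note_on(82): all voices busy, STEAL voice 0 (pitch 61, oldest) -> assign | voices=[82 71 79 70]
Op 10: note_off(70): free voice 3 | voices=[82 71 79 -]
Op 11: note_on(83): voice 3 is free -> assigned | voices=[82 71 79 83]

Answer: 66 86 88 84 61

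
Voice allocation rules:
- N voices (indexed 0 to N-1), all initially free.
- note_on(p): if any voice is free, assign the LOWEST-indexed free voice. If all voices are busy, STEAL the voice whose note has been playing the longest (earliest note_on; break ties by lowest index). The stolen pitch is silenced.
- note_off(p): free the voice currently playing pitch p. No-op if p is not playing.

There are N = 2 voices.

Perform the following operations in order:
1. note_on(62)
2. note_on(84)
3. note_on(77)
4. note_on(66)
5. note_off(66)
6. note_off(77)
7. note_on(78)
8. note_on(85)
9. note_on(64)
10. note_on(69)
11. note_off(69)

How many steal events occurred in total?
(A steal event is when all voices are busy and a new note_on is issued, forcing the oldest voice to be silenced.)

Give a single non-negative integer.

Answer: 4

Derivation:
Op 1: note_on(62): voice 0 is free -> assigned | voices=[62 -]
Op 2: note_on(84): voice 1 is free -> assigned | voices=[62 84]
Op 3: note_on(77): all voices busy, STEAL voice 0 (pitch 62, oldest) -> assign | voices=[77 84]
Op 4: note_on(66): all voices busy, STEAL voice 1 (pitch 84, oldest) -> assign | voices=[77 66]
Op 5: note_off(66): free voice 1 | voices=[77 -]
Op 6: note_off(77): free voice 0 | voices=[- -]
Op 7: note_on(78): voice 0 is free -> assigned | voices=[78 -]
Op 8: note_on(85): voice 1 is free -> assigned | voices=[78 85]
Op 9: note_on(64): all voices busy, STEAL voice 0 (pitch 78, oldest) -> assign | voices=[64 85]
Op 10: note_on(69): all voices busy, STEAL voice 1 (pitch 85, oldest) -> assign | voices=[64 69]
Op 11: note_off(69): free voice 1 | voices=[64 -]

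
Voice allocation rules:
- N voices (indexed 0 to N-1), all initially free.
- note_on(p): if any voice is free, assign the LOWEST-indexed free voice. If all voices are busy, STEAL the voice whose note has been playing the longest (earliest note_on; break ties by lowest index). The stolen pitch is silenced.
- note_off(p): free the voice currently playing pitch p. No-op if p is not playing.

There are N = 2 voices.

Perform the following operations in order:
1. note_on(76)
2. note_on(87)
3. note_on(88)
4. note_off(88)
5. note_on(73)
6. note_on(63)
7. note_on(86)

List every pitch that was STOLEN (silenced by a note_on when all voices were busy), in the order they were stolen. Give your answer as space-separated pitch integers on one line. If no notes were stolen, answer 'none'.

Op 1: note_on(76): voice 0 is free -> assigned | voices=[76 -]
Op 2: note_on(87): voice 1 is free -> assigned | voices=[76 87]
Op 3: note_on(88): all voices busy, STEAL voice 0 (pitch 76, oldest) -> assign | voices=[88 87]
Op 4: note_off(88): free voice 0 | voices=[- 87]
Op 5: note_on(73): voice 0 is free -> assigned | voices=[73 87]
Op 6: note_on(63): all voices busy, STEAL voice 1 (pitch 87, oldest) -> assign | voices=[73 63]
Op 7: note_on(86): all voices busy, STEAL voice 0 (pitch 73, oldest) -> assign | voices=[86 63]

Answer: 76 87 73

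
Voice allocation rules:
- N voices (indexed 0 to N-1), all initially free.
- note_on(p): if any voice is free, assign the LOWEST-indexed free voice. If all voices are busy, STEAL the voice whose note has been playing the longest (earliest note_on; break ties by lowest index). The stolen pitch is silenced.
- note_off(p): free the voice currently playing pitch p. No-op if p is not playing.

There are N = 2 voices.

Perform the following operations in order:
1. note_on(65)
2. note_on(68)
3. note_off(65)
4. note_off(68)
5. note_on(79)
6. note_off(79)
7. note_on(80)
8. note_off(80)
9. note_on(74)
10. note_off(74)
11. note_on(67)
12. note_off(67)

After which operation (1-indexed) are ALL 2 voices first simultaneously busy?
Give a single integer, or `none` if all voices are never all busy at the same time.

Op 1: note_on(65): voice 0 is free -> assigned | voices=[65 -]
Op 2: note_on(68): voice 1 is free -> assigned | voices=[65 68]
Op 3: note_off(65): free voice 0 | voices=[- 68]
Op 4: note_off(68): free voice 1 | voices=[- -]
Op 5: note_on(79): voice 0 is free -> assigned | voices=[79 -]
Op 6: note_off(79): free voice 0 | voices=[- -]
Op 7: note_on(80): voice 0 is free -> assigned | voices=[80 -]
Op 8: note_off(80): free voice 0 | voices=[- -]
Op 9: note_on(74): voice 0 is free -> assigned | voices=[74 -]
Op 10: note_off(74): free voice 0 | voices=[- -]
Op 11: note_on(67): voice 0 is free -> assigned | voices=[67 -]
Op 12: note_off(67): free voice 0 | voices=[- -]

Answer: 2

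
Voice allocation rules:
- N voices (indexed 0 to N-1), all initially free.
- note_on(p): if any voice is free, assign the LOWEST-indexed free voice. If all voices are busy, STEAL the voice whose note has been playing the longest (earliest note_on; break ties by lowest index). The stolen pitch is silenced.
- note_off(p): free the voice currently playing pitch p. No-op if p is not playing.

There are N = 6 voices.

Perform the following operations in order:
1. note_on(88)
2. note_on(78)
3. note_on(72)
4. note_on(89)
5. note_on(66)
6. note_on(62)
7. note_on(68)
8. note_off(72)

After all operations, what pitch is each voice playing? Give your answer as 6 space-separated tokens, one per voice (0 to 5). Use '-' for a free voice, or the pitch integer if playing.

Op 1: note_on(88): voice 0 is free -> assigned | voices=[88 - - - - -]
Op 2: note_on(78): voice 1 is free -> assigned | voices=[88 78 - - - -]
Op 3: note_on(72): voice 2 is free -> assigned | voices=[88 78 72 - - -]
Op 4: note_on(89): voice 3 is free -> assigned | voices=[88 78 72 89 - -]
Op 5: note_on(66): voice 4 is free -> assigned | voices=[88 78 72 89 66 -]
Op 6: note_on(62): voice 5 is free -> assigned | voices=[88 78 72 89 66 62]
Op 7: note_on(68): all voices busy, STEAL voice 0 (pitch 88, oldest) -> assign | voices=[68 78 72 89 66 62]
Op 8: note_off(72): free voice 2 | voices=[68 78 - 89 66 62]

Answer: 68 78 - 89 66 62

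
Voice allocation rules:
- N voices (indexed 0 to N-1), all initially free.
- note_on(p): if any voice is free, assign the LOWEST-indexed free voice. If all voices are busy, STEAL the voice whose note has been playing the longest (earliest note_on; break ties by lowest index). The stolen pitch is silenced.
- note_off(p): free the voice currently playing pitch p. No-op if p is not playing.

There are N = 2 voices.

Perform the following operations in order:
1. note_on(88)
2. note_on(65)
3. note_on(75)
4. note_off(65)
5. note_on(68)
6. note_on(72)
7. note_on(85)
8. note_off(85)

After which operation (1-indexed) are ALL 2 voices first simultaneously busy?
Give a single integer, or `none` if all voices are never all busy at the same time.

Op 1: note_on(88): voice 0 is free -> assigned | voices=[88 -]
Op 2: note_on(65): voice 1 is free -> assigned | voices=[88 65]
Op 3: note_on(75): all voices busy, STEAL voice 0 (pitch 88, oldest) -> assign | voices=[75 65]
Op 4: note_off(65): free voice 1 | voices=[75 -]
Op 5: note_on(68): voice 1 is free -> assigned | voices=[75 68]
Op 6: note_on(72): all voices busy, STEAL voice 0 (pitch 75, oldest) -> assign | voices=[72 68]
Op 7: note_on(85): all voices busy, STEAL voice 1 (pitch 68, oldest) -> assign | voices=[72 85]
Op 8: note_off(85): free voice 1 | voices=[72 -]

Answer: 2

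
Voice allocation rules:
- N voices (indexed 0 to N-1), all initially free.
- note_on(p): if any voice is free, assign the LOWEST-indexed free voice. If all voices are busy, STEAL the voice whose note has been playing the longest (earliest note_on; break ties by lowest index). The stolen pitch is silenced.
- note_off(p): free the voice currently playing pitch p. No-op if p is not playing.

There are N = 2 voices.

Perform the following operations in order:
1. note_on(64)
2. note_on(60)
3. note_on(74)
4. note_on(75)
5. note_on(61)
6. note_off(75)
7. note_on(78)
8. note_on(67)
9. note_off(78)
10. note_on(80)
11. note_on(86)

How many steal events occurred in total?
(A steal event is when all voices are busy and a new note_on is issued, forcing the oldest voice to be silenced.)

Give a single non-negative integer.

Op 1: note_on(64): voice 0 is free -> assigned | voices=[64 -]
Op 2: note_on(60): voice 1 is free -> assigned | voices=[64 60]
Op 3: note_on(74): all voices busy, STEAL voice 0 (pitch 64, oldest) -> assign | voices=[74 60]
Op 4: note_on(75): all voices busy, STEAL voice 1 (pitch 60, oldest) -> assign | voices=[74 75]
Op 5: note_on(61): all voices busy, STEAL voice 0 (pitch 74, oldest) -> assign | voices=[61 75]
Op 6: note_off(75): free voice 1 | voices=[61 -]
Op 7: note_on(78): voice 1 is free -> assigned | voices=[61 78]
Op 8: note_on(67): all voices busy, STEAL voice 0 (pitch 61, oldest) -> assign | voices=[67 78]
Op 9: note_off(78): free voice 1 | voices=[67 -]
Op 10: note_on(80): voice 1 is free -> assigned | voices=[67 80]
Op 11: note_on(86): all voices busy, STEAL voice 0 (pitch 67, oldest) -> assign | voices=[86 80]

Answer: 5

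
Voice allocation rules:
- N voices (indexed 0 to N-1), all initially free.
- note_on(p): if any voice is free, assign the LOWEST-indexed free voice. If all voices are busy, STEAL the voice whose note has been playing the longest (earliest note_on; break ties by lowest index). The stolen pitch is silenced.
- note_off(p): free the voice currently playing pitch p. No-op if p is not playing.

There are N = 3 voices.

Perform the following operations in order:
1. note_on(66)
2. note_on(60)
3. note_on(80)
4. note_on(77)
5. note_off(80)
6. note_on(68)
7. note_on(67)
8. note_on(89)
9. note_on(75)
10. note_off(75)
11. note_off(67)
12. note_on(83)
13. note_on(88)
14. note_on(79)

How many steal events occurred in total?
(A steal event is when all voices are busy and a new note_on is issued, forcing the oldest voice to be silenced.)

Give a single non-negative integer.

Op 1: note_on(66): voice 0 is free -> assigned | voices=[66 - -]
Op 2: note_on(60): voice 1 is free -> assigned | voices=[66 60 -]
Op 3: note_on(80): voice 2 is free -> assigned | voices=[66 60 80]
Op 4: note_on(77): all voices busy, STEAL voice 0 (pitch 66, oldest) -> assign | voices=[77 60 80]
Op 5: note_off(80): free voice 2 | voices=[77 60 -]
Op 6: note_on(68): voice 2 is free -> assigned | voices=[77 60 68]
Op 7: note_on(67): all voices busy, STEAL voice 1 (pitch 60, oldest) -> assign | voices=[77 67 68]
Op 8: note_on(89): all voices busy, STEAL voice 0 (pitch 77, oldest) -> assign | voices=[89 67 68]
Op 9: note_on(75): all voices busy, STEAL voice 2 (pitch 68, oldest) -> assign | voices=[89 67 75]
Op 10: note_off(75): free voice 2 | voices=[89 67 -]
Op 11: note_off(67): free voice 1 | voices=[89 - -]
Op 12: note_on(83): voice 1 is free -> assigned | voices=[89 83 -]
Op 13: note_on(88): voice 2 is free -> assigned | voices=[89 83 88]
Op 14: note_on(79): all voices busy, STEAL voice 0 (pitch 89, oldest) -> assign | voices=[79 83 88]

Answer: 5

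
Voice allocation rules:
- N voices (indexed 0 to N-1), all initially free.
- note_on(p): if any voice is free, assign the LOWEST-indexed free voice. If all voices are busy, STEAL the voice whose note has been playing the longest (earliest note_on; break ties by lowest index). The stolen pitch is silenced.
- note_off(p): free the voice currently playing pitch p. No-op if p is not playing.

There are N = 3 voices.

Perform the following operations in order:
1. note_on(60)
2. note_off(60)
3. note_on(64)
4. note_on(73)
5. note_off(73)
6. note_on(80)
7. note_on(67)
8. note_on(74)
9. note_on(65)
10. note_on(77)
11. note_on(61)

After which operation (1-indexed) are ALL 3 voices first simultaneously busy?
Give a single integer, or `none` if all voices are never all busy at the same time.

Answer: 7

Derivation:
Op 1: note_on(60): voice 0 is free -> assigned | voices=[60 - -]
Op 2: note_off(60): free voice 0 | voices=[- - -]
Op 3: note_on(64): voice 0 is free -> assigned | voices=[64 - -]
Op 4: note_on(73): voice 1 is free -> assigned | voices=[64 73 -]
Op 5: note_off(73): free voice 1 | voices=[64 - -]
Op 6: note_on(80): voice 1 is free -> assigned | voices=[64 80 -]
Op 7: note_on(67): voice 2 is free -> assigned | voices=[64 80 67]
Op 8: note_on(74): all voices busy, STEAL voice 0 (pitch 64, oldest) -> assign | voices=[74 80 67]
Op 9: note_on(65): all voices busy, STEAL voice 1 (pitch 80, oldest) -> assign | voices=[74 65 67]
Op 10: note_on(77): all voices busy, STEAL voice 2 (pitch 67, oldest) -> assign | voices=[74 65 77]
Op 11: note_on(61): all voices busy, STEAL voice 0 (pitch 74, oldest) -> assign | voices=[61 65 77]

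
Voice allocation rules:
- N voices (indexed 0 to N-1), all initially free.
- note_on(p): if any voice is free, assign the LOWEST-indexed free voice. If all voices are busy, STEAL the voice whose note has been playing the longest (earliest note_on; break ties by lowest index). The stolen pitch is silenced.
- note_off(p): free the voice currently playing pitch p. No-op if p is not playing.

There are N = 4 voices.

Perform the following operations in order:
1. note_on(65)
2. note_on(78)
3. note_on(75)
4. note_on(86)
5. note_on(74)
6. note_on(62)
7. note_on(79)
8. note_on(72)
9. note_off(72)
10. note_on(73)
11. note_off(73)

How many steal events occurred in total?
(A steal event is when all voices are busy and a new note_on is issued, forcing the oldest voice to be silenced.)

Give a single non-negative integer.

Answer: 4

Derivation:
Op 1: note_on(65): voice 0 is free -> assigned | voices=[65 - - -]
Op 2: note_on(78): voice 1 is free -> assigned | voices=[65 78 - -]
Op 3: note_on(75): voice 2 is free -> assigned | voices=[65 78 75 -]
Op 4: note_on(86): voice 3 is free -> assigned | voices=[65 78 75 86]
Op 5: note_on(74): all voices busy, STEAL voice 0 (pitch 65, oldest) -> assign | voices=[74 78 75 86]
Op 6: note_on(62): all voices busy, STEAL voice 1 (pitch 78, oldest) -> assign | voices=[74 62 75 86]
Op 7: note_on(79): all voices busy, STEAL voice 2 (pitch 75, oldest) -> assign | voices=[74 62 79 86]
Op 8: note_on(72): all voices busy, STEAL voice 3 (pitch 86, oldest) -> assign | voices=[74 62 79 72]
Op 9: note_off(72): free voice 3 | voices=[74 62 79 -]
Op 10: note_on(73): voice 3 is free -> assigned | voices=[74 62 79 73]
Op 11: note_off(73): free voice 3 | voices=[74 62 79 -]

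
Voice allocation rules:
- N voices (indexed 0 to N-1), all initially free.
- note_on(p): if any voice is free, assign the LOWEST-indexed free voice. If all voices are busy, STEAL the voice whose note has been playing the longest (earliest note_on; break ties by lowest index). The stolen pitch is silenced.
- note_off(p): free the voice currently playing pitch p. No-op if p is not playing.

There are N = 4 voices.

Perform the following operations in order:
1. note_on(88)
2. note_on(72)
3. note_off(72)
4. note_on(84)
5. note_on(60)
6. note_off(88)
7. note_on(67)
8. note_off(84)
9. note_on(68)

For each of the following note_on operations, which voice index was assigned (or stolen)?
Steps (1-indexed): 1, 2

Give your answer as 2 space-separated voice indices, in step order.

Answer: 0 1

Derivation:
Op 1: note_on(88): voice 0 is free -> assigned | voices=[88 - - -]
Op 2: note_on(72): voice 1 is free -> assigned | voices=[88 72 - -]
Op 3: note_off(72): free voice 1 | voices=[88 - - -]
Op 4: note_on(84): voice 1 is free -> assigned | voices=[88 84 - -]
Op 5: note_on(60): voice 2 is free -> assigned | voices=[88 84 60 -]
Op 6: note_off(88): free voice 0 | voices=[- 84 60 -]
Op 7: note_on(67): voice 0 is free -> assigned | voices=[67 84 60 -]
Op 8: note_off(84): free voice 1 | voices=[67 - 60 -]
Op 9: note_on(68): voice 1 is free -> assigned | voices=[67 68 60 -]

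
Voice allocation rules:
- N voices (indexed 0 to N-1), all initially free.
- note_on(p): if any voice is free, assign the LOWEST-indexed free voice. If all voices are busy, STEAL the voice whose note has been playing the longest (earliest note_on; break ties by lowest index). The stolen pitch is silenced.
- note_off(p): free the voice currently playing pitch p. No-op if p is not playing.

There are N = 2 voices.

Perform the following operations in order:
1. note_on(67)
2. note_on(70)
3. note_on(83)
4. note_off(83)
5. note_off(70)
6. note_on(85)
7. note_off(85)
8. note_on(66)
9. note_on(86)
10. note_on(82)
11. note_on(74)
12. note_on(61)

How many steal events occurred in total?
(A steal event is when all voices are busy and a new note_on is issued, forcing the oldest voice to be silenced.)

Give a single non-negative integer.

Answer: 4

Derivation:
Op 1: note_on(67): voice 0 is free -> assigned | voices=[67 -]
Op 2: note_on(70): voice 1 is free -> assigned | voices=[67 70]
Op 3: note_on(83): all voices busy, STEAL voice 0 (pitch 67, oldest) -> assign | voices=[83 70]
Op 4: note_off(83): free voice 0 | voices=[- 70]
Op 5: note_off(70): free voice 1 | voices=[- -]
Op 6: note_on(85): voice 0 is free -> assigned | voices=[85 -]
Op 7: note_off(85): free voice 0 | voices=[- -]
Op 8: note_on(66): voice 0 is free -> assigned | voices=[66 -]
Op 9: note_on(86): voice 1 is free -> assigned | voices=[66 86]
Op 10: note_on(82): all voices busy, STEAL voice 0 (pitch 66, oldest) -> assign | voices=[82 86]
Op 11: note_on(74): all voices busy, STEAL voice 1 (pitch 86, oldest) -> assign | voices=[82 74]
Op 12: note_on(61): all voices busy, STEAL voice 0 (pitch 82, oldest) -> assign | voices=[61 74]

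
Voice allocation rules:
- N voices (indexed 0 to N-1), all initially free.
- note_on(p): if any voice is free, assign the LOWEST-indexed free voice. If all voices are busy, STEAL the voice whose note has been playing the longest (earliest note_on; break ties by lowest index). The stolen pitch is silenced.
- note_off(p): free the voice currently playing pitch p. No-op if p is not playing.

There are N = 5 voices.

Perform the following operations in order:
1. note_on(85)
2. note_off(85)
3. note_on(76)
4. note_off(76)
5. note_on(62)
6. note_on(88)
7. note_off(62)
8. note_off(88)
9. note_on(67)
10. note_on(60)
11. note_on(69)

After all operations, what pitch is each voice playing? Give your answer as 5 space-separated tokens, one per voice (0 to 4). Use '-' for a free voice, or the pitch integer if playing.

Op 1: note_on(85): voice 0 is free -> assigned | voices=[85 - - - -]
Op 2: note_off(85): free voice 0 | voices=[- - - - -]
Op 3: note_on(76): voice 0 is free -> assigned | voices=[76 - - - -]
Op 4: note_off(76): free voice 0 | voices=[- - - - -]
Op 5: note_on(62): voice 0 is free -> assigned | voices=[62 - - - -]
Op 6: note_on(88): voice 1 is free -> assigned | voices=[62 88 - - -]
Op 7: note_off(62): free voice 0 | voices=[- 88 - - -]
Op 8: note_off(88): free voice 1 | voices=[- - - - -]
Op 9: note_on(67): voice 0 is free -> assigned | voices=[67 - - - -]
Op 10: note_on(60): voice 1 is free -> assigned | voices=[67 60 - - -]
Op 11: note_on(69): voice 2 is free -> assigned | voices=[67 60 69 - -]

Answer: 67 60 69 - -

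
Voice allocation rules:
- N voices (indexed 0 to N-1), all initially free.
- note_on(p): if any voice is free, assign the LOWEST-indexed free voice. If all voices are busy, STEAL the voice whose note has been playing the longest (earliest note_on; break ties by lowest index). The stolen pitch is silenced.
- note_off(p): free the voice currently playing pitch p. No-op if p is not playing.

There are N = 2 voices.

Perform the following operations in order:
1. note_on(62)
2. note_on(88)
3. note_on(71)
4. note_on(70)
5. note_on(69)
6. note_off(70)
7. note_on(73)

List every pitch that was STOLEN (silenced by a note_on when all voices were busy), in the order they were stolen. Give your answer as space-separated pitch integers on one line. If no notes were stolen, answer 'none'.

Answer: 62 88 71

Derivation:
Op 1: note_on(62): voice 0 is free -> assigned | voices=[62 -]
Op 2: note_on(88): voice 1 is free -> assigned | voices=[62 88]
Op 3: note_on(71): all voices busy, STEAL voice 0 (pitch 62, oldest) -> assign | voices=[71 88]
Op 4: note_on(70): all voices busy, STEAL voice 1 (pitch 88, oldest) -> assign | voices=[71 70]
Op 5: note_on(69): all voices busy, STEAL voice 0 (pitch 71, oldest) -> assign | voices=[69 70]
Op 6: note_off(70): free voice 1 | voices=[69 -]
Op 7: note_on(73): voice 1 is free -> assigned | voices=[69 73]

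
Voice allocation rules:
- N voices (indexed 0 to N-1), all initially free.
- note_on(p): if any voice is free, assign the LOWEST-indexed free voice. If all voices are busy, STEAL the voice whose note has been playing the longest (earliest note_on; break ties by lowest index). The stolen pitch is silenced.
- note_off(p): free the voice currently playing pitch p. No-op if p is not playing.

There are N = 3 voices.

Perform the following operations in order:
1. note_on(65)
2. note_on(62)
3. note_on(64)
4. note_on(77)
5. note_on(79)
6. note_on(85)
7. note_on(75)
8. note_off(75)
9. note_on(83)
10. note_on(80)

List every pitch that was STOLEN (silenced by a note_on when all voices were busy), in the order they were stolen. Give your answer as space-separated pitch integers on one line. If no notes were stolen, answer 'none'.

Answer: 65 62 64 77 79

Derivation:
Op 1: note_on(65): voice 0 is free -> assigned | voices=[65 - -]
Op 2: note_on(62): voice 1 is free -> assigned | voices=[65 62 -]
Op 3: note_on(64): voice 2 is free -> assigned | voices=[65 62 64]
Op 4: note_on(77): all voices busy, STEAL voice 0 (pitch 65, oldest) -> assign | voices=[77 62 64]
Op 5: note_on(79): all voices busy, STEAL voice 1 (pitch 62, oldest) -> assign | voices=[77 79 64]
Op 6: note_on(85): all voices busy, STEAL voice 2 (pitch 64, oldest) -> assign | voices=[77 79 85]
Op 7: note_on(75): all voices busy, STEAL voice 0 (pitch 77, oldest) -> assign | voices=[75 79 85]
Op 8: note_off(75): free voice 0 | voices=[- 79 85]
Op 9: note_on(83): voice 0 is free -> assigned | voices=[83 79 85]
Op 10: note_on(80): all voices busy, STEAL voice 1 (pitch 79, oldest) -> assign | voices=[83 80 85]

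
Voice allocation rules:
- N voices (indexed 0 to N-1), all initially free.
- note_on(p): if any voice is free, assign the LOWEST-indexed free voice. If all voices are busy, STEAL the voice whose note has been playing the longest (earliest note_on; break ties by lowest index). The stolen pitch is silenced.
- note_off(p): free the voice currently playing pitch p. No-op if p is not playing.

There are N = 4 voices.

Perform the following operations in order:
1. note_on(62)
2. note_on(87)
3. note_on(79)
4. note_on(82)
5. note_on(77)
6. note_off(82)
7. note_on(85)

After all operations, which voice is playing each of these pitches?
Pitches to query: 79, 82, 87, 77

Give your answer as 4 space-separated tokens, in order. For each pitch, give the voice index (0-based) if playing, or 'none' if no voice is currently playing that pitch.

Op 1: note_on(62): voice 0 is free -> assigned | voices=[62 - - -]
Op 2: note_on(87): voice 1 is free -> assigned | voices=[62 87 - -]
Op 3: note_on(79): voice 2 is free -> assigned | voices=[62 87 79 -]
Op 4: note_on(82): voice 3 is free -> assigned | voices=[62 87 79 82]
Op 5: note_on(77): all voices busy, STEAL voice 0 (pitch 62, oldest) -> assign | voices=[77 87 79 82]
Op 6: note_off(82): free voice 3 | voices=[77 87 79 -]
Op 7: note_on(85): voice 3 is free -> assigned | voices=[77 87 79 85]

Answer: 2 none 1 0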